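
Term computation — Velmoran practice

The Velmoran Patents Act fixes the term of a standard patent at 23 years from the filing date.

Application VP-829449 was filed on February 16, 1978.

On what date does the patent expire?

Filing date + 23 years → 16 February 2001.

February 16, 2001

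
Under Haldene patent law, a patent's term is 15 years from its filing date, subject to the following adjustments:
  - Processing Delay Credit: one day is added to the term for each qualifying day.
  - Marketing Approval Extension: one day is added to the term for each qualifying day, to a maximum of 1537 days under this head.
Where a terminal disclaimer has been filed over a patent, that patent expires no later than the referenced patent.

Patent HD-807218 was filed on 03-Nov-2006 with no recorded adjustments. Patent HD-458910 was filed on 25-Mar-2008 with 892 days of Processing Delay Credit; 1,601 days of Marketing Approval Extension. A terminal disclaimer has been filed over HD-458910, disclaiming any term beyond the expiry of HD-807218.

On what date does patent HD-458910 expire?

November 3, 2021

Natural term of HD-458910:
  Base: filing + 15 years → 25 March 2023.
  Processing Delay Credit: +892 days → 2 September 2025.
  Marketing Approval Extension: 1601 days claimed exceeds the 1537-day cap, so +1537 days → 17 November 2029.
Expiry of referenced patent HD-807218:
  Base: filing + 15 years → 3 November 2021.
Terminal disclaimer: HD-458910 expires on the earlier of 17 November 2029 and 3 November 2021.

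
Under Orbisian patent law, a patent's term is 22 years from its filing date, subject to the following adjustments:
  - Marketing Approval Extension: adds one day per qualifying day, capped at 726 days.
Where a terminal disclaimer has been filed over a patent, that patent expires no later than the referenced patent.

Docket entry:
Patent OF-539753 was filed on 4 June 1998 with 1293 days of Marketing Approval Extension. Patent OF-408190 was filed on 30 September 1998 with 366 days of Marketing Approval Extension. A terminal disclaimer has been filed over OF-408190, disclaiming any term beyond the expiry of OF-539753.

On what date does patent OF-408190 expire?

Natural term of OF-408190:
  Base: filing + 22 years → 30 September 2020.
  Marketing Approval Extension: 366 days (within the 726-day cap) → +366 days → 1 October 2021.
Expiry of referenced patent OF-539753:
  Base: filing + 22 years → 4 June 2020.
  Marketing Approval Extension: 1293 days claimed exceeds the 726-day cap, so +726 days → 31 May 2022.
Terminal disclaimer: OF-408190 expires on the earlier of 1 October 2021 and 31 May 2022.

October 1, 2021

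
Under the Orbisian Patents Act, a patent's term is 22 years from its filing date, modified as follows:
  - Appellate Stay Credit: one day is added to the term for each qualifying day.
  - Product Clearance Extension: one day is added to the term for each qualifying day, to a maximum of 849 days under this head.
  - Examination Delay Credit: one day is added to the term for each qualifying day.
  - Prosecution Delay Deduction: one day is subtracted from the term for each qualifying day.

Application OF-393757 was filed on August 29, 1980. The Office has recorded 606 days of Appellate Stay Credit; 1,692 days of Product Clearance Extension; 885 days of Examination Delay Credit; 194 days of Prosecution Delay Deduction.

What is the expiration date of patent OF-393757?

July 14, 2008

Base term: filing date + 22 years → 29 August 2002.
Appellate Stay Credit: +606 days → 26 April 2004.
Product Clearance Extension: 1692 days claimed exceeds the 849-day cap, so +849 days → 23 August 2006.
Examination Delay Credit: +885 days → 24 January 2009.
Prosecution Delay Deduction: −194 days → 14 July 2008.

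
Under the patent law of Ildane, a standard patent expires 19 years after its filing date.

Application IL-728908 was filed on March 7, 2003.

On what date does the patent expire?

2022-03-07

Filing date + 19 years → 7 March 2022.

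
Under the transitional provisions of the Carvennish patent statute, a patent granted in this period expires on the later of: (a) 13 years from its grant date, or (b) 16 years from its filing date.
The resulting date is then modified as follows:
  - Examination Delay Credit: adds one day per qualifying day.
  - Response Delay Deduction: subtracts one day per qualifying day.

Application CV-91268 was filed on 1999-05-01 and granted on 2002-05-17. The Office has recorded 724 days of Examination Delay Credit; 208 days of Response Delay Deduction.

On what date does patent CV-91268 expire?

(a) grant + 13 years → 17 May 2015.
(b) filing + 16 years → 1 May 2015.
Later of the two: 17 May 2015.
Examination Delay Credit: +724 days → 10 May 2017.
Response Delay Deduction: −208 days → 14 October 2016.

2016-10-14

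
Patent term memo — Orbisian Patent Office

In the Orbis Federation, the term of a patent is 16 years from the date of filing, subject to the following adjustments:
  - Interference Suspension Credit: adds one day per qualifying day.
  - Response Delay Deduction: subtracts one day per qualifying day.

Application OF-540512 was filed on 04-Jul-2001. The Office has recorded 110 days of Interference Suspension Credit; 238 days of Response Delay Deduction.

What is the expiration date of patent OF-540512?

Base term: filing date + 16 years → 4 July 2017.
Interference Suspension Credit: +110 days → 22 October 2017.
Response Delay Deduction: −238 days → 26 February 2017.

2017-02-26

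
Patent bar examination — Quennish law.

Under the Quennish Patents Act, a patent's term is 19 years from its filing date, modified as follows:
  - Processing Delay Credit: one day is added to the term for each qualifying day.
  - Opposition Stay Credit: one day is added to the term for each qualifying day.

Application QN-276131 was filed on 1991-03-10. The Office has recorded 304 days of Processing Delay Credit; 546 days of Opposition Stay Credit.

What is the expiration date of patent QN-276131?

Base term: filing date + 19 years → 10 March 2010.
Processing Delay Credit: +304 days → 8 January 2011.
Opposition Stay Credit: +546 days → 7 July 2012.

2012-07-07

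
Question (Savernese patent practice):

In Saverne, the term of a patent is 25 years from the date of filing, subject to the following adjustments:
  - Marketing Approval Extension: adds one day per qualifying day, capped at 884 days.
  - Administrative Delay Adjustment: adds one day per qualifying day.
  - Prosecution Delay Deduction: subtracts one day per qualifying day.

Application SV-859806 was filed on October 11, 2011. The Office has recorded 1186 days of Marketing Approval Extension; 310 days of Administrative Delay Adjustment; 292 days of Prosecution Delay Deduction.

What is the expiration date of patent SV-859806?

2039-04-01

Base term: filing date + 25 years → 11 October 2036.
Marketing Approval Extension: 1186 days claimed exceeds the 884-day cap, so +884 days → 14 March 2039.
Administrative Delay Adjustment: +310 days → 18 January 2040.
Prosecution Delay Deduction: −292 days → 1 April 2039.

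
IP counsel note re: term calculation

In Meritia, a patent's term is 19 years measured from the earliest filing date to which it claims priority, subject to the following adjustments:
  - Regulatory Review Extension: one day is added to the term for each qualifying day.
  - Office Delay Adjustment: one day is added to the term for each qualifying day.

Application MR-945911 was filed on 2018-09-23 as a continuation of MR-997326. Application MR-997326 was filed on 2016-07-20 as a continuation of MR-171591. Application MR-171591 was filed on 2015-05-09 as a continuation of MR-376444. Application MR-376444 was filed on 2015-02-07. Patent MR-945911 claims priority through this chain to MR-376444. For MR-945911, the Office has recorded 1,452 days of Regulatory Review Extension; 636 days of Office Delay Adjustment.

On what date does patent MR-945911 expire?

Earliest priority filing: 7 February 2015.
Base term: 7 February 2015 + 19 years → 7 February 2034.
Regulatory Review Extension: +1452 days → 29 January 2038.
Office Delay Adjustment: +636 days → 27 October 2039.

2039-10-27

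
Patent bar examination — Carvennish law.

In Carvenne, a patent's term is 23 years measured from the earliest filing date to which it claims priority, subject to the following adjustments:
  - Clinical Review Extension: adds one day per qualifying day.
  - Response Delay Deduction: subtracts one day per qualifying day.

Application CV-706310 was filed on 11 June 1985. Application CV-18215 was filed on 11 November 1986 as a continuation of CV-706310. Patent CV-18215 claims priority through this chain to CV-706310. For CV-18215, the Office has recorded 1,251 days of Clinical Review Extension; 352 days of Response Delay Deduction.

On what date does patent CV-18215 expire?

Earliest priority filing: 11 June 1985.
Base term: 11 June 1985 + 23 years → 11 June 2008.
Clinical Review Extension: +1251 days → 14 November 2011.
Response Delay Deduction: −352 days → 27 November 2010.

November 27, 2010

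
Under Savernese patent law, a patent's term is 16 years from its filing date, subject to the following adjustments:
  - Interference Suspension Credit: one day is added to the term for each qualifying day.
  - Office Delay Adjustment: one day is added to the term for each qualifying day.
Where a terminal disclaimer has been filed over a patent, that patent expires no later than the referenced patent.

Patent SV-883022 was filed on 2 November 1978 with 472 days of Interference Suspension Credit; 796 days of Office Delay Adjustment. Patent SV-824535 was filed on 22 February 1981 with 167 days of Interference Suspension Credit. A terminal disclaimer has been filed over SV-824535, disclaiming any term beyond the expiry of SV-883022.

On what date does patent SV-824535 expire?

August 8, 1997

Natural term of SV-824535:
  Base: filing + 16 years → 22 February 1997.
  Interference Suspension Credit: +167 days → 8 August 1997.
Expiry of referenced patent SV-883022:
  Base: filing + 16 years → 2 November 1994.
  Interference Suspension Credit: +472 days → 17 February 1996.
  Office Delay Adjustment: +796 days → 23 April 1998.
Terminal disclaimer: SV-824535 expires on the earlier of 8 August 1997 and 23 April 1998.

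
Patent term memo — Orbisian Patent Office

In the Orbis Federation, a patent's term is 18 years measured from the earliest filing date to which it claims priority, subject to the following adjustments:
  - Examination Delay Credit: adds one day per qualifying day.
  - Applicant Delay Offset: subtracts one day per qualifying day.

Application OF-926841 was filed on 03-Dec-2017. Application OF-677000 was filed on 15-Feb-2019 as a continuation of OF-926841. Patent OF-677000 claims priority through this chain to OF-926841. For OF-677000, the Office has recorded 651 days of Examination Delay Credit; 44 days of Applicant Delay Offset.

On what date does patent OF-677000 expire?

Earliest priority filing: 3 December 2017.
Base term: 3 December 2017 + 18 years → 3 December 2035.
Examination Delay Credit: +651 days → 14 September 2037.
Applicant Delay Offset: −44 days → 1 August 2037.

August 1, 2037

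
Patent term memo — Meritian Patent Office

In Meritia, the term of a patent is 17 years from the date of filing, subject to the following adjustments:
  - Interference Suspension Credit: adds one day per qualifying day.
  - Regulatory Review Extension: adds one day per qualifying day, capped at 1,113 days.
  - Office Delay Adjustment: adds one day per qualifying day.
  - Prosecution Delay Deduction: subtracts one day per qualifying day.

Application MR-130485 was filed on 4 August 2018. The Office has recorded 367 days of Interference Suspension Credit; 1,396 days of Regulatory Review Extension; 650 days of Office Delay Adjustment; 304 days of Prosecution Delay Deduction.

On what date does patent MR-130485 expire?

Base term: filing date + 17 years → 4 August 2035.
Interference Suspension Credit: +367 days → 5 August 2036.
Regulatory Review Extension: 1396 days claimed exceeds the 1113-day cap, so +1113 days → 23 August 2039.
Office Delay Adjustment: +650 days → 3 June 2041.
Prosecution Delay Deduction: −304 days → 3 August 2040.

2040-08-03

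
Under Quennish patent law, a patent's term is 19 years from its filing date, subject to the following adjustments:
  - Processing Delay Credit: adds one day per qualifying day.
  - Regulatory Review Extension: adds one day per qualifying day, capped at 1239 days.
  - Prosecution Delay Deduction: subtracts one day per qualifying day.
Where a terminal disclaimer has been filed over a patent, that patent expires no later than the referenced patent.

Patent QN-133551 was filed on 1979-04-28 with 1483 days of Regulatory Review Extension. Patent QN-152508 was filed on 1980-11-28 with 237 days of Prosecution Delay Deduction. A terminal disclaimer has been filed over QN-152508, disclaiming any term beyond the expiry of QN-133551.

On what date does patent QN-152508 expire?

Natural term of QN-152508:
  Base: filing + 19 years → 28 November 1999.
  Prosecution Delay Deduction: −237 days → 5 April 1999.
Expiry of referenced patent QN-133551:
  Base: filing + 19 years → 28 April 1998.
  Regulatory Review Extension: 1483 days claimed exceeds the 1239-day cap, so +1239 days → 18 September 2001.
Terminal disclaimer: QN-152508 expires on the earlier of 5 April 1999 and 18 September 2001.

1999-04-05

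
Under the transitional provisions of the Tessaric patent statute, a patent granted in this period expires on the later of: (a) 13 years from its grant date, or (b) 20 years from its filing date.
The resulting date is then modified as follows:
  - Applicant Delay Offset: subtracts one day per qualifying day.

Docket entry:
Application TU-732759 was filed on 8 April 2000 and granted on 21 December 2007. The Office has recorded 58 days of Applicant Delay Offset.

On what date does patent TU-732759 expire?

(a) grant + 13 years → 21 December 2020.
(b) filing + 20 years → 8 April 2020.
Later of the two: 21 December 2020.
Applicant Delay Offset: −58 days → 24 October 2020.

2020-10-24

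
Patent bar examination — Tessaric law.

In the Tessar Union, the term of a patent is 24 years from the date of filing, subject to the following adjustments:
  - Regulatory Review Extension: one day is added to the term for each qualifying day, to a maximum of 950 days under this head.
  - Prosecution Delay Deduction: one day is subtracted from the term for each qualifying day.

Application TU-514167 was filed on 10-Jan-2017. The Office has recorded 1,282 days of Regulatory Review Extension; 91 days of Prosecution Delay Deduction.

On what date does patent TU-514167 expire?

Base term: filing date + 24 years → 10 January 2041.
Regulatory Review Extension: 1282 days claimed exceeds the 950-day cap, so +950 days → 18 August 2043.
Prosecution Delay Deduction: −91 days → 19 May 2043.

2043-05-19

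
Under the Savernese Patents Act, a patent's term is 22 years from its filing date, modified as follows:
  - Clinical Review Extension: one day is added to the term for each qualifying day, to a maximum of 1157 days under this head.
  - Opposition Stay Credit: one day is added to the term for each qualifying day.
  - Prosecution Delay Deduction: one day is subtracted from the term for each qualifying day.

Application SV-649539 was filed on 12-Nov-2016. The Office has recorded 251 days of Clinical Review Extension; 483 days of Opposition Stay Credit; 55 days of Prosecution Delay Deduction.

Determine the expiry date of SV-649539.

September 21, 2040

Base term: filing date + 22 years → 12 November 2038.
Clinical Review Extension: 251 days (within the 1157-day cap) → +251 days → 21 July 2039.
Opposition Stay Credit: +483 days → 15 November 2040.
Prosecution Delay Deduction: −55 days → 21 September 2040.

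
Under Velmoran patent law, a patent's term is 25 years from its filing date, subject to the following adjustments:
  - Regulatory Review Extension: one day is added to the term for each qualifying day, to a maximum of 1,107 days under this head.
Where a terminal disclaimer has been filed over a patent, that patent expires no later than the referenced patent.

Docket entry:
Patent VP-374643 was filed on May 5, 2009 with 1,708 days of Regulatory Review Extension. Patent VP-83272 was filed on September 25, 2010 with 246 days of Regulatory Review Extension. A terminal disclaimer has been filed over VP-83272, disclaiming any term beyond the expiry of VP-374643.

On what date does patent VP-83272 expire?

Natural term of VP-83272:
  Base: filing + 25 years → 25 September 2035.
  Regulatory Review Extension: 246 days (within the 1107-day cap) → +246 days → 28 May 2036.
Expiry of referenced patent VP-374643:
  Base: filing + 25 years → 5 May 2034.
  Regulatory Review Extension: 1708 days claimed exceeds the 1107-day cap, so +1107 days → 16 May 2037.
Terminal disclaimer: VP-83272 expires on the earlier of 28 May 2036 and 16 May 2037.

2036-05-28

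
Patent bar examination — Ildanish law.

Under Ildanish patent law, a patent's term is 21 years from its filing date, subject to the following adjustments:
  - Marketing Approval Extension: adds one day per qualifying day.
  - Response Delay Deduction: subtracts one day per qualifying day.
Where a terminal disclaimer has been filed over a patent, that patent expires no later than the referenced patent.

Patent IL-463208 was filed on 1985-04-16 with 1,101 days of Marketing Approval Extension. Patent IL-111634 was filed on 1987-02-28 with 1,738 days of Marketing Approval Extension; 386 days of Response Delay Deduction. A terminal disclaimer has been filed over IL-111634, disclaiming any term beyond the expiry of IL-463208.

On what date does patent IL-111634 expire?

2009-04-21

Natural term of IL-111634:
  Base: filing + 21 years → 28 February 2008.
  Marketing Approval Extension: +1738 days → 1 December 2012.
  Response Delay Deduction: −386 days → 11 November 2011.
Expiry of referenced patent IL-463208:
  Base: filing + 21 years → 16 April 2006.
  Marketing Approval Extension: +1101 days → 21 April 2009.
Terminal disclaimer: IL-111634 expires on the earlier of 11 November 2011 and 21 April 2009.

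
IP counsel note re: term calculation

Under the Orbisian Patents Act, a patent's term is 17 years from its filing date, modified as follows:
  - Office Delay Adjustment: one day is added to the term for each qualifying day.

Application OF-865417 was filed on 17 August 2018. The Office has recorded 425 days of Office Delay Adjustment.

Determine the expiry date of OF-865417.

Base term: filing date + 17 years → 17 August 2035.
Office Delay Adjustment: +425 days → 15 October 2036.

2036-10-15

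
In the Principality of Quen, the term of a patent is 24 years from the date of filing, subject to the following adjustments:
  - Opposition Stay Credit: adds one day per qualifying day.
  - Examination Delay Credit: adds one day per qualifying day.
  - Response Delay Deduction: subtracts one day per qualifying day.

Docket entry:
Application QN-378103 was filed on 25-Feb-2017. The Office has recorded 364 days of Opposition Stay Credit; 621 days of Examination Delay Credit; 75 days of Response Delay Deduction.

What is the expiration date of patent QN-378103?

2043-08-24

Base term: filing date + 24 years → 25 February 2041.
Opposition Stay Credit: +364 days → 24 February 2042.
Examination Delay Credit: +621 days → 7 November 2043.
Response Delay Deduction: −75 days → 24 August 2043.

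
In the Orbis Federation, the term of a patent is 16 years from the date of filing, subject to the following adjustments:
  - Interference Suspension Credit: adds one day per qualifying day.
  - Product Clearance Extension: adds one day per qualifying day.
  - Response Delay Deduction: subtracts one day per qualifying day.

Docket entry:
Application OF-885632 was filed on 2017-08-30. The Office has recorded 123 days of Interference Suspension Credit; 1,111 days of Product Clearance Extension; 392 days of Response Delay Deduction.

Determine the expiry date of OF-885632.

Base term: filing date + 16 years → 30 August 2033.
Interference Suspension Credit: +123 days → 31 December 2033.
Product Clearance Extension: +1111 days → 15 January 2037.
Response Delay Deduction: −392 days → 20 December 2035.

December 20, 2035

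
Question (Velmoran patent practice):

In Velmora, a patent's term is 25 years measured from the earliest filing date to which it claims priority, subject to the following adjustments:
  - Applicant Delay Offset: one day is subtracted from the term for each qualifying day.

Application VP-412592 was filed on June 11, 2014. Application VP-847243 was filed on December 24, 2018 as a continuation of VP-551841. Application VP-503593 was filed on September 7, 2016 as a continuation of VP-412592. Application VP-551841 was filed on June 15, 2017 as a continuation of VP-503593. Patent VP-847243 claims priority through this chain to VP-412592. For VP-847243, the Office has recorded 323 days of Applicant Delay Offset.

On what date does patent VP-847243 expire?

July 23, 2038

Earliest priority filing: 11 June 2014.
Base term: 11 June 2014 + 25 years → 11 June 2039.
Applicant Delay Offset: −323 days → 23 July 2038.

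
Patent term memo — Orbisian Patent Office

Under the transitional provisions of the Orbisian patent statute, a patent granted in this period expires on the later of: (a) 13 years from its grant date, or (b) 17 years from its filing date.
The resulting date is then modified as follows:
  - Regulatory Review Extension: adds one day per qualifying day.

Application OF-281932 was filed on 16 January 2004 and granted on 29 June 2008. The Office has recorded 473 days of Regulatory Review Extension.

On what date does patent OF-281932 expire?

(a) grant + 13 years → 29 June 2021.
(b) filing + 17 years → 16 January 2021.
Later of the two: 29 June 2021.
Regulatory Review Extension: +473 days → 15 October 2022.

October 15, 2022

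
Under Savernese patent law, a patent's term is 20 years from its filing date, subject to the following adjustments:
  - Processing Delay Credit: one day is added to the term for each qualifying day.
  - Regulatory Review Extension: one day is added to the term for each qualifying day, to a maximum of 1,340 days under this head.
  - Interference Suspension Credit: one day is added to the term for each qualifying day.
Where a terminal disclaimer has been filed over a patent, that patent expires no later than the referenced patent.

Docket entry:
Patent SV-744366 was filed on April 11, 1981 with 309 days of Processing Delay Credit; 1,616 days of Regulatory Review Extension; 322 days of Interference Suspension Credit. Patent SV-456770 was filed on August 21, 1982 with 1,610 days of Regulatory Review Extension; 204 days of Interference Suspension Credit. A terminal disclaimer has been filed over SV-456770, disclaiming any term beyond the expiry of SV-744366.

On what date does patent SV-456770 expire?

Natural term of SV-456770:
  Base: filing + 20 years → 21 August 2002.
  Regulatory Review Extension: 1610 days claimed exceeds the 1340-day cap, so +1340 days → 22 April 2006.
  Interference Suspension Credit: +204 days → 12 November 2006.
Expiry of referenced patent SV-744366:
  Base: filing + 20 years → 11 April 2001.
  Processing Delay Credit: +309 days → 14 February 2002.
  Regulatory Review Extension: 1616 days claimed exceeds the 1340-day cap, so +1340 days → 16 October 2005.
  Interference Suspension Credit: +322 days → 3 September 2006.
Terminal disclaimer: SV-456770 expires on the earlier of 12 November 2006 and 3 September 2006.

2006-09-03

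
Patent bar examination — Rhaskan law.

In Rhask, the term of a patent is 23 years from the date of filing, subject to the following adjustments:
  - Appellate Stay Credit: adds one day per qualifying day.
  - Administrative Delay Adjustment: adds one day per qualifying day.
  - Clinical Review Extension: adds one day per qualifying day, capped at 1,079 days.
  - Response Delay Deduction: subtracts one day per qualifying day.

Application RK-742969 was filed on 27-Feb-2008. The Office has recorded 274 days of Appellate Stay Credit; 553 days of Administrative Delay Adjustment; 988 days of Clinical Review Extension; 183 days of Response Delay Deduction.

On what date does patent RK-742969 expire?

2035-08-17

Base term: filing date + 23 years → 27 February 2031.
Appellate Stay Credit: +274 days → 28 November 2031.
Administrative Delay Adjustment: +553 days → 3 June 2033.
Clinical Review Extension: 988 days (within the 1079-day cap) → +988 days → 16 February 2036.
Response Delay Deduction: −183 days → 17 August 2035.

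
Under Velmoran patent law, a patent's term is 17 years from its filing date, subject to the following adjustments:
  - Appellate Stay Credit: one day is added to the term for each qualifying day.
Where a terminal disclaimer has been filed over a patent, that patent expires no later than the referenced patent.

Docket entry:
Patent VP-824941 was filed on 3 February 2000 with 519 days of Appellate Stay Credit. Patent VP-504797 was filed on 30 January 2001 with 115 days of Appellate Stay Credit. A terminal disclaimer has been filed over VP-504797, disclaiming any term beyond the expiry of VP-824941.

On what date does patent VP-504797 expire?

2018-05-25

Natural term of VP-504797:
  Base: filing + 17 years → 30 January 2018.
  Appellate Stay Credit: +115 days → 25 May 2018.
Expiry of referenced patent VP-824941:
  Base: filing + 17 years → 3 February 2017.
  Appellate Stay Credit: +519 days → 7 July 2018.
Terminal disclaimer: VP-504797 expires on the earlier of 25 May 2018 and 7 July 2018.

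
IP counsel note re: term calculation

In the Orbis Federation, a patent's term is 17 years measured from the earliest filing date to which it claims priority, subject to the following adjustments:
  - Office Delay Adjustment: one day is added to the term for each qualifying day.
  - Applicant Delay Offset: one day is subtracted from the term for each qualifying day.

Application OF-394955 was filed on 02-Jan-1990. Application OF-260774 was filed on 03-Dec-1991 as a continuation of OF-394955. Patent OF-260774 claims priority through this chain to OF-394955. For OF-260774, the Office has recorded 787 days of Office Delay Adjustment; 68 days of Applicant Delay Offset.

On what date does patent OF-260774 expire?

Earliest priority filing: 2 January 1990.
Base term: 2 January 1990 + 17 years → 2 January 2007.
Office Delay Adjustment: +787 days → 27 February 2009.
Applicant Delay Offset: −68 days → 21 December 2008.

December 21, 2008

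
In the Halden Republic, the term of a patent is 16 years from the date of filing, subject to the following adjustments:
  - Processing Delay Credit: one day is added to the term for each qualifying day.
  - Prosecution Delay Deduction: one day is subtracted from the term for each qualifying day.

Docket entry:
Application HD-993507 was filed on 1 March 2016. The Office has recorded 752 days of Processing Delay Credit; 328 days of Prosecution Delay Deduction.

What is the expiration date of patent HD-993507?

2033-04-29

Base term: filing date + 16 years → 1 March 2032.
Processing Delay Credit: +752 days → 23 March 2034.
Prosecution Delay Deduction: −328 days → 29 April 2033.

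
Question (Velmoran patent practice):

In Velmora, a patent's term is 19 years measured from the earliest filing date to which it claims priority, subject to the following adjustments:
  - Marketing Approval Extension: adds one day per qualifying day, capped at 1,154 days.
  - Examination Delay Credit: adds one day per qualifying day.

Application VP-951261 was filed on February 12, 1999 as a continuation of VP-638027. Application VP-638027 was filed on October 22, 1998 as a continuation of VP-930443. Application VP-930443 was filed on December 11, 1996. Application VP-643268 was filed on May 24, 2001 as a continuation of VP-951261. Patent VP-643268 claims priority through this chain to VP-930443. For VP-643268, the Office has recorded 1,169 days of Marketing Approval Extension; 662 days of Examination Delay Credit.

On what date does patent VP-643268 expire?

2020-11-30

Earliest priority filing: 11 December 1996.
Base term: 11 December 1996 + 19 years → 11 December 2015.
Marketing Approval Extension: 1169 days claimed exceeds the 1154-day cap, so +1154 days → 7 February 2019.
Examination Delay Credit: +662 days → 30 November 2020.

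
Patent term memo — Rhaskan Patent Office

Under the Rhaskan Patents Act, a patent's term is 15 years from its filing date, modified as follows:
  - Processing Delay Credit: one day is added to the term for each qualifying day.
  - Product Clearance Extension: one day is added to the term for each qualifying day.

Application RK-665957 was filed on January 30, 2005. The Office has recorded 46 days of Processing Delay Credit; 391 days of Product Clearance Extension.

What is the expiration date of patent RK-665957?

Base term: filing date + 15 years → 30 January 2020.
Processing Delay Credit: +46 days → 16 March 2020.
Product Clearance Extension: +391 days → 11 April 2021.

2021-04-11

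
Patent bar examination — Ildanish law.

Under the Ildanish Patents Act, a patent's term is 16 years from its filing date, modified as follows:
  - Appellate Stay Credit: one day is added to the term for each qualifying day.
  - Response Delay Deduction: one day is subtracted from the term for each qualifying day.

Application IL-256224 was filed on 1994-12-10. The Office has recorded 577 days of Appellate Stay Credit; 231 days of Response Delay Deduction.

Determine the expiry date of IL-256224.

November 21, 2011

Base term: filing date + 16 years → 10 December 2010.
Appellate Stay Credit: +577 days → 9 July 2012.
Response Delay Deduction: −231 days → 21 November 2011.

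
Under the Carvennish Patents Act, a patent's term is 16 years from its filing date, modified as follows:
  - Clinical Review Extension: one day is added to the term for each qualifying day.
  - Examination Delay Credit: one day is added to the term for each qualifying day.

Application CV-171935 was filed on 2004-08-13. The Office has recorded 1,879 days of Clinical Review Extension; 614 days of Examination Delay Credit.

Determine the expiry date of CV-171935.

2027-06-11

Base term: filing date + 16 years → 13 August 2020.
Clinical Review Extension: +1879 days → 5 October 2025.
Examination Delay Credit: +614 days → 11 June 2027.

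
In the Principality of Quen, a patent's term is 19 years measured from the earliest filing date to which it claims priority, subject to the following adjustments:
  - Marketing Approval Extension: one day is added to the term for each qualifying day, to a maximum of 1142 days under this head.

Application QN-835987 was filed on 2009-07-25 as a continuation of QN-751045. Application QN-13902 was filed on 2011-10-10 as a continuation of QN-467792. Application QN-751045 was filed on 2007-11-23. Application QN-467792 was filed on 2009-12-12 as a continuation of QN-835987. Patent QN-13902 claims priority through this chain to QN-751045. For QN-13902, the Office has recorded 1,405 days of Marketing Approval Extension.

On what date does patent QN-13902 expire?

January 8, 2030

Earliest priority filing: 23 November 2007.
Base term: 23 November 2007 + 19 years → 23 November 2026.
Marketing Approval Extension: 1405 days claimed exceeds the 1142-day cap, so +1142 days → 8 January 2030.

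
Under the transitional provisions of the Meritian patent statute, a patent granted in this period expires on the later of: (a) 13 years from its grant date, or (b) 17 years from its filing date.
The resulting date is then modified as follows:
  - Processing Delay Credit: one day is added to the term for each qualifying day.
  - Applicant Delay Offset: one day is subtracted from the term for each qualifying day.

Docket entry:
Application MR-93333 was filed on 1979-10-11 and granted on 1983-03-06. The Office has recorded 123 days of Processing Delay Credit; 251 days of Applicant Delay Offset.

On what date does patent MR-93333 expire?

1996-06-05

(a) grant + 13 years → 6 March 1996.
(b) filing + 17 years → 11 October 1996.
Later of the two: 11 October 1996.
Processing Delay Credit: +123 days → 11 February 1997.
Applicant Delay Offset: −251 days → 5 June 1996.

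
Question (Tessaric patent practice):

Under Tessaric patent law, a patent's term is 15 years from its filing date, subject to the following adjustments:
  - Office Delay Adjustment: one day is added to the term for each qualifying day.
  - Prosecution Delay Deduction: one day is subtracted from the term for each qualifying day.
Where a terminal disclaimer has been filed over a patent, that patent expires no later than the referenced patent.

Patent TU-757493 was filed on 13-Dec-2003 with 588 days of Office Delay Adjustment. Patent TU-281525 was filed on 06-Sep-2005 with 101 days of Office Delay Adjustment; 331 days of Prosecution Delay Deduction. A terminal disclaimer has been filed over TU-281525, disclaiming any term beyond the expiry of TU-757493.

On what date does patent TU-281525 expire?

Natural term of TU-281525:
  Base: filing + 15 years → 6 September 2020.
  Office Delay Adjustment: +101 days → 16 December 2020.
  Prosecution Delay Deduction: −331 days → 20 January 2020.
Expiry of referenced patent TU-757493:
  Base: filing + 15 years → 13 December 2018.
  Office Delay Adjustment: +588 days → 23 July 2020.
Terminal disclaimer: TU-281525 expires on the earlier of 20 January 2020 and 23 July 2020.

January 20, 2020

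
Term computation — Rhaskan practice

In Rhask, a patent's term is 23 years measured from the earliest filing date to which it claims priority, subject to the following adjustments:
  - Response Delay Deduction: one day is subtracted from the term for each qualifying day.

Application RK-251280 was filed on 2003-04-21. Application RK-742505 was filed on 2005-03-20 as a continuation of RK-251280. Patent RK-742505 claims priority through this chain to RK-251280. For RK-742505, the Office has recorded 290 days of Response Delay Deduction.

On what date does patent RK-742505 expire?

Earliest priority filing: 21 April 2003.
Base term: 21 April 2003 + 23 years → 21 April 2026.
Response Delay Deduction: −290 days → 5 July 2025.

July 5, 2025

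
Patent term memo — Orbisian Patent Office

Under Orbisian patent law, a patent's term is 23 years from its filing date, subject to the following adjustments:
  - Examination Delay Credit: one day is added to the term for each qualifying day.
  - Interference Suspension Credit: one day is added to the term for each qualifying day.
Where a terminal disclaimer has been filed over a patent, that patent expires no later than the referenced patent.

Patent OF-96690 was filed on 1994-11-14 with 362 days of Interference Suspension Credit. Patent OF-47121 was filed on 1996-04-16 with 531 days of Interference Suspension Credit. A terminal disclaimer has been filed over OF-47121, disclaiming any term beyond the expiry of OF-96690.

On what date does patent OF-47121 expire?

Natural term of OF-47121:
  Base: filing + 23 years → 16 April 2019.
  Interference Suspension Credit: +531 days → 28 September 2020.
Expiry of referenced patent OF-96690:
  Base: filing + 23 years → 14 November 2017.
  Interference Suspension Credit: +362 days → 11 November 2018.
Terminal disclaimer: OF-47121 expires on the earlier of 28 September 2020 and 11 November 2018.

2018-11-11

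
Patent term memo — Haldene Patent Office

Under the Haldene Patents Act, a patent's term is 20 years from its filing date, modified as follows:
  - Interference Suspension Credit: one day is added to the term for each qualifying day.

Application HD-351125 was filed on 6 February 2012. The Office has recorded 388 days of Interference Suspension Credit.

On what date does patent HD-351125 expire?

February 28, 2033

Base term: filing date + 20 years → 6 February 2032.
Interference Suspension Credit: +388 days → 28 February 2033.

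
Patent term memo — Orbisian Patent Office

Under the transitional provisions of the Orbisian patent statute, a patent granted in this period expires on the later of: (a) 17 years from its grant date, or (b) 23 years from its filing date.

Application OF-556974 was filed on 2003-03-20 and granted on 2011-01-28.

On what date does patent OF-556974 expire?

January 28, 2028

(a) grant + 17 years → 28 January 2028.
(b) filing + 23 years → 20 March 2026.
Later of the two: 28 January 2028.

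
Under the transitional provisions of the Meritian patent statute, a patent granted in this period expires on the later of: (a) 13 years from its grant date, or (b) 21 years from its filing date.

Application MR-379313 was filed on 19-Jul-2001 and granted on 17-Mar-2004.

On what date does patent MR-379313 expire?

(a) grant + 13 years → 17 March 2017.
(b) filing + 21 years → 19 July 2022.
Later of the two: 19 July 2022.

2022-07-19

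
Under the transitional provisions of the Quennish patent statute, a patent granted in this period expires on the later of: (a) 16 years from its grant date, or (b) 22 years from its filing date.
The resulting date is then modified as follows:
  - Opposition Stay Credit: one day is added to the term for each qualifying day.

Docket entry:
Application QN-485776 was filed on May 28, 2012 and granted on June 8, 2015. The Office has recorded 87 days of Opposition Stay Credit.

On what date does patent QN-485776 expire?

(a) grant + 16 years → 8 June 2031.
(b) filing + 22 years → 28 May 2034.
Later of the two: 28 May 2034.
Opposition Stay Credit: +87 days → 23 August 2034.

August 23, 2034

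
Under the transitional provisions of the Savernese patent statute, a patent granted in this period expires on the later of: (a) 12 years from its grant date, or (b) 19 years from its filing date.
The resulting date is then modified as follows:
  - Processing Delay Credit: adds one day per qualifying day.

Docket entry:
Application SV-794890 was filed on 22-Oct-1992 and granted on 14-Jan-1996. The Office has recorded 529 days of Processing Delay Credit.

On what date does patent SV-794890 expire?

(a) grant + 12 years → 14 January 2008.
(b) filing + 19 years → 22 October 2011.
Later of the two: 22 October 2011.
Processing Delay Credit: +529 days → 3 April 2013.

2013-04-03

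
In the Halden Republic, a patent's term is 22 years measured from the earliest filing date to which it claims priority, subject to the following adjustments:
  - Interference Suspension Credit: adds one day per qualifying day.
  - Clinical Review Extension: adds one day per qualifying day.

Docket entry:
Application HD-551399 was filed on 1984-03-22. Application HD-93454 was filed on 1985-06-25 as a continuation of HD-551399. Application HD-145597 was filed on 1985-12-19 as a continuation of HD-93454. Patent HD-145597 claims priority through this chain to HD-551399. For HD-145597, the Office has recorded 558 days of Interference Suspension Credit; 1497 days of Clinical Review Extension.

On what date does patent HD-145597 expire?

November 6, 2011

Earliest priority filing: 22 March 1984.
Base term: 22 March 1984 + 22 years → 22 March 2006.
Interference Suspension Credit: +558 days → 1 October 2007.
Clinical Review Extension: +1497 days → 6 November 2011.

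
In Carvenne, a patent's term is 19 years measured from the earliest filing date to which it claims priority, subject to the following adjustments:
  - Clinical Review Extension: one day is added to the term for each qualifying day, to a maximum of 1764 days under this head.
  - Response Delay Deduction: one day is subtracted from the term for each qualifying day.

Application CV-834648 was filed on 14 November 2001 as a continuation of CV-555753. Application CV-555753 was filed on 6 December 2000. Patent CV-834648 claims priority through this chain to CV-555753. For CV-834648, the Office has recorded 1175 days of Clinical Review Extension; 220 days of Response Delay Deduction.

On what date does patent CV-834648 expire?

Earliest priority filing: 6 December 2000.
Base term: 6 December 2000 + 19 years → 6 December 2019.
Clinical Review Extension: 1175 days (within the 1764-day cap) → +1175 days → 23 February 2023.
Response Delay Deduction: −220 days → 18 July 2022.

2022-07-18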